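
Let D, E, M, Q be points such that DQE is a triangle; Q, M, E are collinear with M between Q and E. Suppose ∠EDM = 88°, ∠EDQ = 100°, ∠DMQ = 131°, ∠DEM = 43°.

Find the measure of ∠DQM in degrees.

∠DQM = 37°

1. ∠DEQ = 43°  [M on ray EQ]
2. ∠DQE = 37°  [△DQE]
3. ∠DQM = 37°  [M on ray QE]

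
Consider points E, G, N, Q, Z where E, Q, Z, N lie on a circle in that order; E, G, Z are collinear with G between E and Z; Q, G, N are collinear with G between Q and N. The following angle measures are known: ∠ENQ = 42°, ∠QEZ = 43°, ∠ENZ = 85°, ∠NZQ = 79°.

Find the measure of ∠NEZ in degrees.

1. ∠QNZ = 43°  [same arc QZ]
2. ∠NQZ = 58°  [△QZN]
3. ∠NEZ = 58°  [same arc ZN]

∠NEZ = 58°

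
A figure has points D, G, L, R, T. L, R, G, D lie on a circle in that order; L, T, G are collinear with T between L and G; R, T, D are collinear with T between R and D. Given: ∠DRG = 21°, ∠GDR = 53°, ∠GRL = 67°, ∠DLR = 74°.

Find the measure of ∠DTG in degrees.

1. ∠DLG = 21°  [same arc GD]
2. ∠GDL = 113°  [cyclic LRGD, opposite ∠R+∠D]
3. ∠DGL = 46°  [△LGD]
4. ∠DTG = 81°  [△GTD]

∠DTG = 81°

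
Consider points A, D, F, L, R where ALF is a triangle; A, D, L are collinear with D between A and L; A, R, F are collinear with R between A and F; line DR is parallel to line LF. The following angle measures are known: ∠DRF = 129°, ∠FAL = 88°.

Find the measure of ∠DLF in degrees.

1. ∠ARD = 51°  [linear pair at R on AF]
2. ∠DAR = 88°  [D on AL, R on AF]
3. ∠ADR = 41°  [△ADR]
4. ∠LDR = 139°  [linear pair at D on AL]
5. ∠DLF = 41°  [DR∥LF, co-interior at L–D]

∠DLF = 41°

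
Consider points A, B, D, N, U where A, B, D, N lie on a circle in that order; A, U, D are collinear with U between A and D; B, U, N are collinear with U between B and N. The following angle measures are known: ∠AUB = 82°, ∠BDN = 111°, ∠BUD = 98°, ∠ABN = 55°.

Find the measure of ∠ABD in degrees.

1. ∠BAN = 69°  [cyclic ABDN, opposite ∠A+∠D]
2. ∠AUN = 98°  [vertical angles at U]
3. ∠ADN = 55°  [same arc AN]
4. ∠ANB = 56°  [△ABN]
5. ∠DAN = 26°  [△AUN]
6. ∠AND = 99°  [△ADN]
7. ∠ABD = 81°  [cyclic ABDN, opposite ∠B+∠N]

∠ABD = 81°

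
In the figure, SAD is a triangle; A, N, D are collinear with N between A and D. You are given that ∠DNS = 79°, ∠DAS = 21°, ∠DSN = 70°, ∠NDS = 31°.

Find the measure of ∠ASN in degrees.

1. ∠ANS = 101°  [linear pair at N on AD]
2. ∠NAS = 21°  [N on ray AD]
3. ∠ASN = 58°  [△SAN]

∠ASN = 58°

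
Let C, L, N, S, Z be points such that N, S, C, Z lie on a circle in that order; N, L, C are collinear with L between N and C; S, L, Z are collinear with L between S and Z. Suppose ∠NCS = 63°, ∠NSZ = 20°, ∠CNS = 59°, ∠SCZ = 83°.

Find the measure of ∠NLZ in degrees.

1. ∠NZS = 63°  [same arc NS]
2. ∠CSN = 58°  [△NSC]
3. ∠NCZ = 20°  [same arc NZ]
4. ∠CZN = 122°  [cyclic NSCZ, opposite ∠S+∠Z]
5. ∠CNZ = 38°  [△NCZ]
6. ∠NLZ = 79°  [△NLZ]

∠NLZ = 79°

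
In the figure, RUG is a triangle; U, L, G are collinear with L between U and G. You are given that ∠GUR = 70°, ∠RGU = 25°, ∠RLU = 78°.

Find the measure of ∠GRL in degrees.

∠GRL = 53°

1. ∠LGR = 25°  [L on ray GU]
2. ∠GLR = 102°  [linear pair at L on UG]
3. ∠GRL = 53°  [△RLG]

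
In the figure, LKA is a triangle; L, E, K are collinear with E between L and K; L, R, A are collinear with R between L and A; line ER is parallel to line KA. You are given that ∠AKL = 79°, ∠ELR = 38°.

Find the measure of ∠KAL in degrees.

1. ∠LER = 79°  [ER∥KA, corresponding at E]
2. ∠ERL = 63°  [△LER]
3. ∠KAL = 63°  [ER∥KA, corresponding at R]

∠KAL = 63°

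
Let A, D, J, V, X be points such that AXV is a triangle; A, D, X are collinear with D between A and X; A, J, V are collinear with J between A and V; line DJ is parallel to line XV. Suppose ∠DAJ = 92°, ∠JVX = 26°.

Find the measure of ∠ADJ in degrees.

1. ∠VAX = 92°  [D on AX, J on AV]
2. ∠AVX = 26°  [J on ray VA]
3. ∠AXV = 62°  [△AXV]
4. ∠ADJ = 62°  [DJ∥XV, corresponding at D]

∠ADJ = 62°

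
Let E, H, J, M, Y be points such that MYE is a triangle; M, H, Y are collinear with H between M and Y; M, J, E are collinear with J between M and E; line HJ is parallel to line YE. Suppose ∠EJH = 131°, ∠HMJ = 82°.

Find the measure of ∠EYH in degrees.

∠EYH = 49°

1. ∠HJM = 49°  [linear pair at J on ME]
2. ∠JHM = 49°  [△MHJ]
3. ∠JHY = 131°  [linear pair at H on MY]
4. ∠EYH = 49°  [HJ∥YE, co-interior at Y–H]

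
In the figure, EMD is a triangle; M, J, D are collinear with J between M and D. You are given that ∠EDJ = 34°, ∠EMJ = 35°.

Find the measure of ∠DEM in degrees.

∠DEM = 111°

1. ∠EDM = 34°  [J on ray DM]
2. ∠DME = 35°  [J on ray MD]
3. ∠DEM = 111°  [△EMD]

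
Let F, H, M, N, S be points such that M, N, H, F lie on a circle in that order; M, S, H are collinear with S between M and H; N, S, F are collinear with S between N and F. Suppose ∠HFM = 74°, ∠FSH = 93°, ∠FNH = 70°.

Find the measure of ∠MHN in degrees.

1. ∠MSN = 93°  [vertical angles at S]
2. ∠HSN = 87°  [linear pair at S on MH]
3. ∠MHN = 23°  [△NSH]

∠MHN = 23°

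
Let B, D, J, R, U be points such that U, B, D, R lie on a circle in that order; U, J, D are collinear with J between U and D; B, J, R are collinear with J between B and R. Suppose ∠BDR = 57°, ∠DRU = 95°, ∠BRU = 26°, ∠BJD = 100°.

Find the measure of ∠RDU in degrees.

1. ∠BUR = 123°  [cyclic UBDR, opposite ∠U+∠D]
2. ∠RBU = 31°  [△UBR]
3. ∠RDU = 31°  [same arc UR]

∠RDU = 31°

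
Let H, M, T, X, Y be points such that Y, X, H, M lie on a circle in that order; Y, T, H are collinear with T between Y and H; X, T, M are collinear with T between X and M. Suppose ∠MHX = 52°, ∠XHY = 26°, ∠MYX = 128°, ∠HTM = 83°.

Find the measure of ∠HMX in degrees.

1. ∠XMY = 26°  [same arc YX]
2. ∠MXY = 26°  [△YXM]
3. ∠MHY = 26°  [same arc YM]
4. ∠HMX = 71°  [△HTM]

∠HMX = 71°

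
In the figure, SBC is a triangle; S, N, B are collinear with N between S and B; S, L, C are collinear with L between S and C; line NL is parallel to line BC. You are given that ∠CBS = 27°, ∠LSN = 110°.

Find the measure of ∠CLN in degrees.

1. ∠LNS = 27°  [NL∥BC, corresponding at N]
2. ∠NLS = 43°  [△SNL]
3. ∠CLN = 137°  [linear pair at L on SC]

∠CLN = 137°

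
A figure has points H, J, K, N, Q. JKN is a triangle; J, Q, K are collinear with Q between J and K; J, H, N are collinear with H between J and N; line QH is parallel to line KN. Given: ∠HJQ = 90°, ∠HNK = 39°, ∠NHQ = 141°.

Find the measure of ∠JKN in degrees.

1. ∠KJN = 90°  [Q on JK, H on JN]
2. ∠JNK = 39°  [H on ray NJ]
3. ∠JKN = 51°  [△JKN]

∠JKN = 51°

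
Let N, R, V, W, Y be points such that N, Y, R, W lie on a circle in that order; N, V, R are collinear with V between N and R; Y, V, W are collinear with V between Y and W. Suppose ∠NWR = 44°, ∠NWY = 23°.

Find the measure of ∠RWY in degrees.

1. ∠NYR = 136°  [cyclic NYRW, opposite ∠Y+∠W]
2. ∠NRY = 23°  [same arc NY]
3. ∠RNY = 21°  [△NYR]
4. ∠RWY = 21°  [same arc YR]

∠RWY = 21°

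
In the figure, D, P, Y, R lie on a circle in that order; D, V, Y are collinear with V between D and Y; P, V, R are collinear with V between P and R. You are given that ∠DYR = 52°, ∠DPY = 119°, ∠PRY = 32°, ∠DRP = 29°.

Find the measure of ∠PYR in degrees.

∠PYR = 81°

1. ∠DPR = 52°  [same arc DR]
2. ∠PDR = 99°  [△DPR]
3. ∠PYR = 81°  [cyclic DPYR, opposite ∠D+∠Y]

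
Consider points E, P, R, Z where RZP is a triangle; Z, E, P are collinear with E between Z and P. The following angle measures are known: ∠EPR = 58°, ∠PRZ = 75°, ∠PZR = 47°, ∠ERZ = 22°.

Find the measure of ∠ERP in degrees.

∠ERP = 53°

1. ∠EZR = 47°  [E on ray ZP]
2. ∠REZ = 111°  [△RZE]
3. ∠PER = 69°  [linear pair at E on ZP]
4. ∠ERP = 53°  [△REP]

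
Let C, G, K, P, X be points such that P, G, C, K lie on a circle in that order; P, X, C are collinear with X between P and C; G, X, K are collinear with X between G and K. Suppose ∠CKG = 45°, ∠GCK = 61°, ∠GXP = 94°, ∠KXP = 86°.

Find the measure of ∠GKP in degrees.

1. ∠CPG = 45°  [same arc GC]
2. ∠GPK = 119°  [cyclic PGCK, opposite ∠P+∠C]
3. ∠KGP = 41°  [△PXG]
4. ∠GKP = 20°  [△PGK]

∠GKP = 20°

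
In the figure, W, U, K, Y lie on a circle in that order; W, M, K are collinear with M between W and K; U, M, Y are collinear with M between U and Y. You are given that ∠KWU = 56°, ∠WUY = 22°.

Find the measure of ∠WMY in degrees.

1. ∠KYU = 56°  [same arc UK]
2. ∠WKY = 22°  [same arc WY]
3. ∠KMY = 102°  [△KMY]
4. ∠WMY = 78°  [linear pair at M on WK]

∠WMY = 78°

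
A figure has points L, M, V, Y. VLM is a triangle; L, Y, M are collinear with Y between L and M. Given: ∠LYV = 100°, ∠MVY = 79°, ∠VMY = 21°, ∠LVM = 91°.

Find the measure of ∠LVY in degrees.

1. ∠LMV = 21°  [Y on ray ML]
2. ∠MLV = 68°  [△VLM]
3. ∠VLY = 68°  [Y on ray LM]
4. ∠LVY = 12°  [△VLY]

∠LVY = 12°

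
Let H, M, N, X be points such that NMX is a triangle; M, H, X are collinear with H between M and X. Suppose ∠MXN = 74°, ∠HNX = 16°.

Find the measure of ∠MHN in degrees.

∠MHN = 90°

1. ∠HXN = 74°  [H on ray XM]
2. ∠NHX = 90°  [△NHX]
3. ∠MHN = 90°  [linear pair at H on MX]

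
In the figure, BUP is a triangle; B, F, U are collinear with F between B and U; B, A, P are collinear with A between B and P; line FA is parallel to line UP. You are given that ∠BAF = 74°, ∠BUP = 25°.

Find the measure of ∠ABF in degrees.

1. ∠BPU = 74°  [FA∥UP, corresponding at A]
2. ∠PBU = 81°  [△BUP]
3. ∠ABF = 81°  [F on BU, A on BP]

∠ABF = 81°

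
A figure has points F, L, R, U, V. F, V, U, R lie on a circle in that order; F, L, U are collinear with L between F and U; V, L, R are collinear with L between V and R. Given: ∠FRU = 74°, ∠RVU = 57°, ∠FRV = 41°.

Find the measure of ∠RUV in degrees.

1. ∠FVU = 106°  [cyclic FVUR, opposite ∠V+∠R]
2. ∠FUV = 41°  [same arc FV]
3. ∠UFV = 33°  [△FVU]
4. ∠URV = 33°  [same arc VU]
5. ∠RUV = 90°  [△VUR]

∠RUV = 90°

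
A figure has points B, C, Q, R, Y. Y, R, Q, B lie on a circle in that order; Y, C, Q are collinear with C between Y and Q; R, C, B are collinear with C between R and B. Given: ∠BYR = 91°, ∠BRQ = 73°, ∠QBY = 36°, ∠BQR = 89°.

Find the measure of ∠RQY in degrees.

1. ∠QBR = 18°  [△RQB]
2. ∠QRY = 144°  [cyclic YRQB, opposite ∠R+∠B]
3. ∠QYR = 18°  [same arc RQ]
4. ∠RQY = 18°  [△YRQ]

∠RQY = 18°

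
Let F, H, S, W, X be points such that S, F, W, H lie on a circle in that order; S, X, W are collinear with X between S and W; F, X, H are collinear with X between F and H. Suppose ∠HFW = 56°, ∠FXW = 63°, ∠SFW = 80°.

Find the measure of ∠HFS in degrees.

1. ∠FWS = 61°  [△FXW]
2. ∠FXS = 117°  [linear pair at X on SW]
3. ∠FSW = 39°  [△SFW]
4. ∠HFS = 24°  [△SXF]

∠HFS = 24°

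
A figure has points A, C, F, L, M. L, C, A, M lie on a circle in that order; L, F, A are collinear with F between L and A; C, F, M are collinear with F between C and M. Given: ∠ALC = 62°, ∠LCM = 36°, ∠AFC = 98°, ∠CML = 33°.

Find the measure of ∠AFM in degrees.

∠AFM = 82°

1. ∠AMC = 62°  [same arc CA]
2. ∠LAM = 36°  [same arc LM]
3. ∠AFM = 82°  [△AFM]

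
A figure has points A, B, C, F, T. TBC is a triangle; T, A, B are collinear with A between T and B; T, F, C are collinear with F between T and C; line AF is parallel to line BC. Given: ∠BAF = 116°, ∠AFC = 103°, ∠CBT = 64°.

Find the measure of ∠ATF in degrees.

∠ATF = 39°

1. ∠FAT = 64°  [linear pair at A on TB]
2. ∠AFT = 77°  [linear pair at F on TC]
3. ∠ATF = 39°  [△TAF]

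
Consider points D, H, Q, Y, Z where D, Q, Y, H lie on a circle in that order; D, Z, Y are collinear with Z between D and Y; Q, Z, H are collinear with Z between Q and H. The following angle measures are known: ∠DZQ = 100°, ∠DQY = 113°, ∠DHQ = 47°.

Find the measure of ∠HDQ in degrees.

1. ∠DYQ = 47°  [same arc DQ]
2. ∠QDY = 20°  [△DQY]
3. ∠DQH = 60°  [△DZQ]
4. ∠HDQ = 73°  [△DQH]

∠HDQ = 73°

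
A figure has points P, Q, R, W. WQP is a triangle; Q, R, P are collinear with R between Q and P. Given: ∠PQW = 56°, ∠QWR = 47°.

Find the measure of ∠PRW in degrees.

1. ∠RQW = 56°  [R on ray QP]
2. ∠QRW = 77°  [△WQR]
3. ∠PRW = 103°  [linear pair at R on QP]

∠PRW = 103°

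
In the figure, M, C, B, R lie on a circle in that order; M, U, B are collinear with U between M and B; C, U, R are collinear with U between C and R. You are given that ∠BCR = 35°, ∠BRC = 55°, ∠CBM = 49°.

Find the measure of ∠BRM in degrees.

∠BRM = 104°

1. ∠BMC = 55°  [same arc CB]
2. ∠BCM = 76°  [△MCB]
3. ∠BRM = 104°  [cyclic MCBR, opposite ∠C+∠R]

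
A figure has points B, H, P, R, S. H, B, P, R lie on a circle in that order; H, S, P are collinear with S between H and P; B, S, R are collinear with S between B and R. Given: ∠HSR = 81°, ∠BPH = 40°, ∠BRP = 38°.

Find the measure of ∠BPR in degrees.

∠BPR = 83°

1. ∠BSP = 81°  [vertical angles at S]
2. ∠PBR = 59°  [△BSP]
3. ∠BPR = 83°  [△BPR]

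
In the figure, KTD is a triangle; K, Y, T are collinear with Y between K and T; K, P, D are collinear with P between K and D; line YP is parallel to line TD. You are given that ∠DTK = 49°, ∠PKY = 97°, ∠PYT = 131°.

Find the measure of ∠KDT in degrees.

1. ∠KYP = 49°  [YP∥TD, corresponding at Y]
2. ∠KPY = 34°  [△KYP]
3. ∠KDT = 34°  [YP∥TD, corresponding at P]

∠KDT = 34°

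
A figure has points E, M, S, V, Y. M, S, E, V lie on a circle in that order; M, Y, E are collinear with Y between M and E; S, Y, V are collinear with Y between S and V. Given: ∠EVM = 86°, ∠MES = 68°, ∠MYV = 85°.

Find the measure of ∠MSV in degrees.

1. ∠ESM = 94°  [cyclic MSEV, opposite ∠S+∠V]
2. ∠EMS = 18°  [△MSE]
3. ∠EYS = 85°  [vertical angles at Y]
4. ∠MYS = 95°  [linear pair at Y on ME]
5. ∠MSV = 67°  [△MYS]

∠MSV = 67°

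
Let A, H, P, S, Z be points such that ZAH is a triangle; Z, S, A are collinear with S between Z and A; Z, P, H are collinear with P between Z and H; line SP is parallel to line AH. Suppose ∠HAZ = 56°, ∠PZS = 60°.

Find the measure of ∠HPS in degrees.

1. ∠PSZ = 56°  [SP∥AH, corresponding at S]
2. ∠SPZ = 64°  [△ZSP]
3. ∠HPS = 116°  [linear pair at P on ZH]

∠HPS = 116°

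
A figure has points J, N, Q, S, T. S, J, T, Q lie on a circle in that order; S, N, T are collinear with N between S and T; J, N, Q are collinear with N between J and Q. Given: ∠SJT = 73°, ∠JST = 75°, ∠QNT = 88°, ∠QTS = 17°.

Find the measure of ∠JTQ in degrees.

∠JTQ = 49°

1. ∠JTS = 32°  [△SJT]
2. ∠QJS = 17°  [same arc SQ]
3. ∠JQS = 32°  [same arc SJ]
4. ∠JSQ = 131°  [△SJQ]
5. ∠JTQ = 49°  [cyclic SJTQ, opposite ∠S+∠T]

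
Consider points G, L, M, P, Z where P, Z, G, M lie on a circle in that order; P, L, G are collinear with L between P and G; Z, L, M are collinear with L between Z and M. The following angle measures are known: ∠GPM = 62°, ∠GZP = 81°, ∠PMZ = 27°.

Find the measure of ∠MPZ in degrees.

1. ∠GMP = 99°  [cyclic PZGM, opposite ∠Z+∠M]
2. ∠MGP = 19°  [△PGM]
3. ∠MZP = 19°  [same arc PM]
4. ∠MPZ = 134°  [△PZM]

∠MPZ = 134°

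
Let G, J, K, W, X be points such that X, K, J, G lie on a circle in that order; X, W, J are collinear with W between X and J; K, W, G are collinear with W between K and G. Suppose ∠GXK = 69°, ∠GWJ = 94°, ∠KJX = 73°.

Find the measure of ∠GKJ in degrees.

1. ∠KWX = 94°  [vertical angles at W]
2. ∠JWK = 86°  [linear pair at W on XJ]
3. ∠GKJ = 21°  [△KWJ]

∠GKJ = 21°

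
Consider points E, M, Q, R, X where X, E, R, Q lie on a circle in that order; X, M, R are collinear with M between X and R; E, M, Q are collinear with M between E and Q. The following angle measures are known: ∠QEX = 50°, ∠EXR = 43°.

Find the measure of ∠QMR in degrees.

∠QMR = 87°

1. ∠QRX = 50°  [same arc XQ]
2. ∠EQR = 43°  [same arc ER]
3. ∠QMR = 87°  [△RMQ]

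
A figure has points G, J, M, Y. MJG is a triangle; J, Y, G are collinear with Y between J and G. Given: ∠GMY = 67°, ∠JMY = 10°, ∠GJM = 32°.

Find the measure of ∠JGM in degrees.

∠JGM = 71°

1. ∠MJY = 32°  [Y on ray JG]
2. ∠JYM = 138°  [△MJY]
3. ∠GYM = 42°  [linear pair at Y on JG]
4. ∠MGY = 71°  [△MYG]
5. ∠JGM = 71°  [Y on ray GJ]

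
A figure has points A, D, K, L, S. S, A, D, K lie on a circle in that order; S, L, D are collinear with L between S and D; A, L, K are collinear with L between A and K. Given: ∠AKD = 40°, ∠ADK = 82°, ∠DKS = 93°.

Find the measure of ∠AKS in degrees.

∠AKS = 53°

1. ∠ASD = 40°  [same arc AD]
2. ∠DAS = 87°  [cyclic SADK, opposite ∠A+∠K]
3. ∠ADS = 53°  [△SAD]
4. ∠AKS = 53°  [same arc SA]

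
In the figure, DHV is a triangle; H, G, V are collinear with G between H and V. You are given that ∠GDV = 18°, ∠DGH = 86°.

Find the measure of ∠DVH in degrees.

∠DVH = 68°

1. ∠DGV = 94°  [linear pair at G on HV]
2. ∠DVG = 68°  [△DGV]
3. ∠DVH = 68°  [G on ray VH]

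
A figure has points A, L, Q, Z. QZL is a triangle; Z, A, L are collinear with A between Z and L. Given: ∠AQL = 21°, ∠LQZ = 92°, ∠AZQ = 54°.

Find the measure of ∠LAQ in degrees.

∠LAQ = 125°

1. ∠LZQ = 54°  [A on ray ZL]
2. ∠QLZ = 34°  [△QZL]
3. ∠ALQ = 34°  [A on ray LZ]
4. ∠LAQ = 125°  [△QAL]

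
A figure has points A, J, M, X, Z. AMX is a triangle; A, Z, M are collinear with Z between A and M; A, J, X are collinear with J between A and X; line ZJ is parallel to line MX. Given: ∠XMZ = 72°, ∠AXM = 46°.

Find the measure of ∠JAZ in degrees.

1. ∠AMX = 72°  [Z on ray MA]
2. ∠MAX = 62°  [△AMX]
3. ∠JAZ = 62°  [Z on AM, J on AX]

∠JAZ = 62°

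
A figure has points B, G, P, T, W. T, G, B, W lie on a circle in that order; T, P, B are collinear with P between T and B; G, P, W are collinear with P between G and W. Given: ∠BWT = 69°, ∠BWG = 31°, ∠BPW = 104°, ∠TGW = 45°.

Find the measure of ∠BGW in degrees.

∠BGW = 66°

1. ∠BGT = 111°  [cyclic TGBW, opposite ∠G+∠W]
2. ∠BTG = 31°  [same arc GB]
3. ∠GPT = 104°  [vertical angles at P]
4. ∠GBT = 38°  [△TGB]
5. ∠BPG = 76°  [linear pair at P on TB]
6. ∠BGW = 66°  [△GPB]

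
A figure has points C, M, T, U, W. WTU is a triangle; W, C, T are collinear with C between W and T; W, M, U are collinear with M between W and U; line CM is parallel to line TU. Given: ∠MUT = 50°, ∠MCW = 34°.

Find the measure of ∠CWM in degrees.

1. ∠TUW = 50°  [M on ray UW]
2. ∠UTW = 34°  [CM∥TU, corresponding at C]
3. ∠TWU = 96°  [△WTU]
4. ∠CWM = 96°  [C on WT, M on WU]

∠CWM = 96°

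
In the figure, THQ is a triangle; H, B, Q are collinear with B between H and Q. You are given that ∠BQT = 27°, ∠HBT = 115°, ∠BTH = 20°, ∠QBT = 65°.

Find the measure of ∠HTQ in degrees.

1. ∠HQT = 27°  [B on ray QH]
2. ∠BHT = 45°  [△THB]
3. ∠QHT = 45°  [B on ray HQ]
4. ∠HTQ = 108°  [△THQ]

∠HTQ = 108°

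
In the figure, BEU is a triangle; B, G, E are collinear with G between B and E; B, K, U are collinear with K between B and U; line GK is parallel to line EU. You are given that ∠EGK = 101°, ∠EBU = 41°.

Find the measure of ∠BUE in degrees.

∠BUE = 60°

1. ∠BGK = 79°  [linear pair at G on BE]
2. ∠GBK = 41°  [G on BE, K on BU]
3. ∠BKG = 60°  [△BGK]
4. ∠BUE = 60°  [GK∥EU, corresponding at K]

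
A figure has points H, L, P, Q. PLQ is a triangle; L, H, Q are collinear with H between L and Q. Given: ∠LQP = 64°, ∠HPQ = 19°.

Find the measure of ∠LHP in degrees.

1. ∠HQP = 64°  [H on ray QL]
2. ∠PHQ = 97°  [△PHQ]
3. ∠LHP = 83°  [linear pair at H on LQ]

∠LHP = 83°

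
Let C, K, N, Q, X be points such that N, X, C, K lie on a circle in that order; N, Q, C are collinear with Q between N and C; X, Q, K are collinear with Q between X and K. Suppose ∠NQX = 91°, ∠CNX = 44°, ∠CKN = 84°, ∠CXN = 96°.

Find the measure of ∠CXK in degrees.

∠CXK = 51°

1. ∠CQX = 89°  [linear pair at Q on NC]
2. ∠NCX = 40°  [△NXC]
3. ∠CXK = 51°  [△XQC]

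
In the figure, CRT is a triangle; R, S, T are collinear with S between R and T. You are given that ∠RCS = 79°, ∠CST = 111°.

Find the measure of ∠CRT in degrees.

∠CRT = 32°

1. ∠CSR = 69°  [linear pair at S on RT]
2. ∠CRS = 32°  [△CRS]
3. ∠CRT = 32°  [S on ray RT]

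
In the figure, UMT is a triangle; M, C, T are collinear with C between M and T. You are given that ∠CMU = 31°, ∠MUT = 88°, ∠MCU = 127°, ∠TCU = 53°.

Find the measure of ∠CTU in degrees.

∠CTU = 61°

1. ∠TMU = 31°  [C on ray MT]
2. ∠MTU = 61°  [△UMT]
3. ∠CTU = 61°  [C on ray TM]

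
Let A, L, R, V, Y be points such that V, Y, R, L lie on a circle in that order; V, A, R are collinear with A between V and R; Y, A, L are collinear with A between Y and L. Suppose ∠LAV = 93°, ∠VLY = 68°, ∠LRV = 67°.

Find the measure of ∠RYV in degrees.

∠RYV = 86°

1. ∠LVR = 19°  [△VAL]
2. ∠RLV = 94°  [△VRL]
3. ∠RYV = 86°  [cyclic VYRL, opposite ∠Y+∠L]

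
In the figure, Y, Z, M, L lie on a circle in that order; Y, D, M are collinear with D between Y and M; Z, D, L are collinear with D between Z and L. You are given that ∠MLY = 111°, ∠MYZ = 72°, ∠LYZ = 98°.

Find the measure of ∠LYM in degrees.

1. ∠MLZ = 72°  [same arc ZM]
2. ∠LMZ = 82°  [cyclic YZML, opposite ∠Y+∠M]
3. ∠LZM = 26°  [△ZML]
4. ∠LYM = 26°  [same arc ML]

∠LYM = 26°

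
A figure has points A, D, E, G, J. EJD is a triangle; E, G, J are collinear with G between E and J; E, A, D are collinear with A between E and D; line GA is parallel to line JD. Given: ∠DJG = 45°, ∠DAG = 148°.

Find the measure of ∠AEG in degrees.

1. ∠DJE = 45°  [G on ray JE]
2. ∠EAG = 32°  [linear pair at A on ED]
3. ∠AGE = 45°  [GA∥JD, corresponding at G]
4. ∠AEG = 103°  [△EGA]

∠AEG = 103°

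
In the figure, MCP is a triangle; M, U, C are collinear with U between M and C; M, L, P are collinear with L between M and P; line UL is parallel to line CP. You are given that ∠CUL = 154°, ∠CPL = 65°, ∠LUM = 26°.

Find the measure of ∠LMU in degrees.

1. ∠CPM = 65°  [L on ray PM]
2. ∠MCP = 26°  [UL∥CP, corresponding at U]
3. ∠CMP = 89°  [△MCP]
4. ∠LMU = 89°  [U on MC, L on MP]

∠LMU = 89°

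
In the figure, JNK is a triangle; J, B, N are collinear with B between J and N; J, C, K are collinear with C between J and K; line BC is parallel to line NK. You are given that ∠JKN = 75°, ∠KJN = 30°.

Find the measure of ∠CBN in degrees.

∠CBN = 105°

1. ∠JNK = 75°  [△JNK]
2. ∠CBJ = 75°  [BC∥NK, corresponding at B]
3. ∠CBN = 105°  [linear pair at B on JN]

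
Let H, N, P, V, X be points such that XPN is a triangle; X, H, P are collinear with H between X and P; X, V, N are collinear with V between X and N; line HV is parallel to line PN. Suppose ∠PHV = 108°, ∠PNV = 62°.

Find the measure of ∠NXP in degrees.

1. ∠VHX = 72°  [linear pair at H on XP]
2. ∠PNX = 62°  [V on ray NX]
3. ∠NPX = 72°  [HV∥PN, corresponding at H]
4. ∠NXP = 46°  [△XPN]

∠NXP = 46°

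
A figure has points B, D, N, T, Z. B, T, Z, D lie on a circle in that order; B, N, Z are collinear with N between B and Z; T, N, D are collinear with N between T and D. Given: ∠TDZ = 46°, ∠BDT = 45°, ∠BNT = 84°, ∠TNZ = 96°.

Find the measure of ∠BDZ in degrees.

1. ∠TBZ = 46°  [same arc TZ]
2. ∠BZT = 45°  [same arc BT]
3. ∠BTZ = 89°  [△BTZ]
4. ∠BDZ = 91°  [cyclic BTZD, opposite ∠T+∠D]

∠BDZ = 91°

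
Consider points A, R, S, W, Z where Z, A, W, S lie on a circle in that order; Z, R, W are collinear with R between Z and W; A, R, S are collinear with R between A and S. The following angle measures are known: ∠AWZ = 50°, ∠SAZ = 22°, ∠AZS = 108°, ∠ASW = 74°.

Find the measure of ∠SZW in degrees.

∠SZW = 34°

1. ∠AWS = 72°  [cyclic ZAWS, opposite ∠Z+∠W]
2. ∠SAW = 34°  [△AWS]
3. ∠SZW = 34°  [same arc WS]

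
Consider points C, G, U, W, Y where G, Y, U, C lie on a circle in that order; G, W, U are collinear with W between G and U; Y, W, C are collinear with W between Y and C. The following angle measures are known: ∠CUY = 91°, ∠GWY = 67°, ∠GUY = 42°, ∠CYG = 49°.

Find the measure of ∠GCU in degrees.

∠GCU = 106°

1. ∠UGY = 64°  [△GWY]
2. ∠GYU = 74°  [△GYU]
3. ∠GCU = 106°  [cyclic GYUC, opposite ∠Y+∠C]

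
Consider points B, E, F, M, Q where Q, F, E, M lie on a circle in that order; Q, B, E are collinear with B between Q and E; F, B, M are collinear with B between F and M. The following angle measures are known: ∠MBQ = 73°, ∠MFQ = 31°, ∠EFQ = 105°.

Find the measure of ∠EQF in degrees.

∠EQF = 42°

1. ∠EBF = 73°  [vertical angles at B]
2. ∠FBQ = 107°  [linear pair at B on QE]
3. ∠EQF = 42°  [△QBF]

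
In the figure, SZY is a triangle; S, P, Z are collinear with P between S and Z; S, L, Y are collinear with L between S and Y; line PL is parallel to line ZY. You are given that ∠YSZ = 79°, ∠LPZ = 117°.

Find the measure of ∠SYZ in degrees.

1. ∠LSP = 79°  [P on SZ, L on SY]
2. ∠LPS = 63°  [linear pair at P on SZ]
3. ∠PLS = 38°  [△SPL]
4. ∠SYZ = 38°  [PL∥ZY, corresponding at L]

∠SYZ = 38°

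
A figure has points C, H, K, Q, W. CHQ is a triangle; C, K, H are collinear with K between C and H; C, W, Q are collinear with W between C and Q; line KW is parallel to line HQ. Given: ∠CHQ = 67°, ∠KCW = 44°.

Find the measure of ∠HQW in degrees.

∠HQW = 69°

1. ∠CKW = 67°  [KW∥HQ, corresponding at K]
2. ∠CWK = 69°  [△CKW]
3. ∠KWQ = 111°  [linear pair at W on CQ]
4. ∠HQW = 69°  [KW∥HQ, co-interior at Q–W]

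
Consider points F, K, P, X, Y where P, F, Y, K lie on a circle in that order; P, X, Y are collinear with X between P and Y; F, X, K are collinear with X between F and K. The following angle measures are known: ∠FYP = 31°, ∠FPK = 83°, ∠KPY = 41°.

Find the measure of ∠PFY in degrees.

∠PFY = 107°

1. ∠FYK = 97°  [cyclic PFYK, opposite ∠P+∠Y]
2. ∠KFY = 41°  [same arc YK]
3. ∠FKY = 42°  [△FYK]
4. ∠FPY = 42°  [same arc FY]
5. ∠PFY = 107°  [△PFY]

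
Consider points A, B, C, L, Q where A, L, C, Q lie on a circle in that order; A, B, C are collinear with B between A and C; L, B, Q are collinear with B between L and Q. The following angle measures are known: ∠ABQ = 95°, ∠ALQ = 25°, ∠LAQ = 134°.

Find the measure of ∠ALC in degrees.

∠ALC = 89°

1. ∠CBL = 95°  [vertical angles at B]
2. ∠AQL = 21°  [△ALQ]
3. ∠ABL = 85°  [linear pair at B on AC]
4. ∠ACL = 21°  [same arc AL]
5. ∠CAL = 70°  [△ABL]
6. ∠ALC = 89°  [△ALC]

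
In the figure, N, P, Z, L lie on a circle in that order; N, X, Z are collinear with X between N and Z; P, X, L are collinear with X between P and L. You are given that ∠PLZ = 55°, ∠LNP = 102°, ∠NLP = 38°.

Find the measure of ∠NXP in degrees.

1. ∠PNZ = 55°  [same arc PZ]
2. ∠LPN = 40°  [△NPL]
3. ∠NXP = 85°  [△NXP]

∠NXP = 85°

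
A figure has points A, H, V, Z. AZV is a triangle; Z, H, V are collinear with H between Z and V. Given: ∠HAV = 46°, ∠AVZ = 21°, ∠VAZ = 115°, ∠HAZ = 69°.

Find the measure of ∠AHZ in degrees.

1. ∠AZV = 44°  [△AZV]
2. ∠AZH = 44°  [H on ray ZV]
3. ∠AHZ = 67°  [△AZH]

∠AHZ = 67°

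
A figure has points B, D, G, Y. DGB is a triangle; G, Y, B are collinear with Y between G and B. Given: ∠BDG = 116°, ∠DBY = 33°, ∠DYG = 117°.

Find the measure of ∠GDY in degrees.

∠GDY = 32°

1. ∠DBG = 33°  [Y on ray BG]
2. ∠BGD = 31°  [△DGB]
3. ∠DGY = 31°  [Y on ray GB]
4. ∠GDY = 32°  [△DGY]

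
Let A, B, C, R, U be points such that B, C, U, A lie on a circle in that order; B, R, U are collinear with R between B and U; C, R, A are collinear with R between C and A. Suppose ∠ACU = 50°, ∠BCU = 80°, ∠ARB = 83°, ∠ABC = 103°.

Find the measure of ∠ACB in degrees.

1. ∠ABU = 50°  [same arc UA]
2. ∠BAC = 47°  [△BRA]
3. ∠ACB = 30°  [△BCA]

∠ACB = 30°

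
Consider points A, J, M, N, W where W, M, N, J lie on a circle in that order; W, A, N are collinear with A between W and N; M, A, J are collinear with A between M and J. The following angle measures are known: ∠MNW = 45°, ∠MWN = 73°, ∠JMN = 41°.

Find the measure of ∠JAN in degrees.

∠JAN = 86°

1. ∠MJW = 45°  [same arc WM]
2. ∠JWN = 41°  [same arc NJ]
3. ∠JAW = 94°  [△WAJ]
4. ∠JAN = 86°  [linear pair at A on WN]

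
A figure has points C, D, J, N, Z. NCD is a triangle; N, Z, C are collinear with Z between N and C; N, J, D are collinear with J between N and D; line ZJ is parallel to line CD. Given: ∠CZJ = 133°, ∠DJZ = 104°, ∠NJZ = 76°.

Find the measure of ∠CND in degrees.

∠CND = 57°

1. ∠JZN = 47°  [linear pair at Z on NC]
2. ∠JNZ = 57°  [△NZJ]
3. ∠CND = 57°  [Z on NC, J on ND]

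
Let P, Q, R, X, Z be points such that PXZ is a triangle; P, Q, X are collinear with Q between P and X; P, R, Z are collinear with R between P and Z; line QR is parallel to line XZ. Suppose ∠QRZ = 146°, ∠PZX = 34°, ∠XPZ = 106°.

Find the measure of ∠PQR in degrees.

1. ∠PRQ = 34°  [linear pair at R on PZ]
2. ∠QPR = 106°  [Q on PX, R on PZ]
3. ∠PQR = 40°  [△PQR]

∠PQR = 40°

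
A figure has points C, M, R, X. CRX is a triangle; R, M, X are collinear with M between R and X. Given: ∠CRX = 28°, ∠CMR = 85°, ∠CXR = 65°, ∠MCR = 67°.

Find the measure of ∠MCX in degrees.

∠MCX = 20°

1. ∠CMX = 95°  [linear pair at M on RX]
2. ∠CXM = 65°  [M on ray XR]
3. ∠MCX = 20°  [△CMX]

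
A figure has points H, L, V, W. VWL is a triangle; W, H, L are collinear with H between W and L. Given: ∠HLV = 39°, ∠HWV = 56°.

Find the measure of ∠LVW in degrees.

∠LVW = 85°

1. ∠VLW = 39°  [H on ray LW]
2. ∠LWV = 56°  [H on ray WL]
3. ∠LVW = 85°  [△VWL]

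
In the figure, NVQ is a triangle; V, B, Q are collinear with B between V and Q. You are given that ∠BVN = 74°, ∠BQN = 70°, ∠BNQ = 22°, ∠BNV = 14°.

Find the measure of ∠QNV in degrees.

1. ∠NVQ = 74°  [B on ray VQ]
2. ∠NQV = 70°  [B on ray QV]
3. ∠QNV = 36°  [△NVQ]

∠QNV = 36°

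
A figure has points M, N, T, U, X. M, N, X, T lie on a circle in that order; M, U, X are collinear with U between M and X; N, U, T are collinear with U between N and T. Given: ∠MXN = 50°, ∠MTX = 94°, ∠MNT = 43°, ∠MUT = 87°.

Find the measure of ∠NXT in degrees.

1. ∠MTN = 50°  [same arc MN]
2. ∠NMT = 87°  [△MNT]
3. ∠NXT = 93°  [cyclic MNXT, opposite ∠M+∠X]

∠NXT = 93°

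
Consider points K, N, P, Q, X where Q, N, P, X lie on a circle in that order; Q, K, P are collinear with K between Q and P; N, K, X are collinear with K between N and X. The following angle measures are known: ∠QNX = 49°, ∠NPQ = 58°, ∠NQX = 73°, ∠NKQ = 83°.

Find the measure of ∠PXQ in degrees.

∠PXQ = 106°

1. ∠NQP = 48°  [△QKN]
2. ∠PNQ = 74°  [△QNP]
3. ∠PXQ = 106°  [cyclic QNPX, opposite ∠N+∠X]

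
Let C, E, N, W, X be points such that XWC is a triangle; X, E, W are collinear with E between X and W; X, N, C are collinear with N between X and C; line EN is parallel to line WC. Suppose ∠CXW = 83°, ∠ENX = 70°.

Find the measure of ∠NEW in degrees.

1. ∠EXN = 83°  [E on XW, N on XC]
2. ∠NEX = 27°  [△XEN]
3. ∠NEW = 153°  [linear pair at E on XW]

∠NEW = 153°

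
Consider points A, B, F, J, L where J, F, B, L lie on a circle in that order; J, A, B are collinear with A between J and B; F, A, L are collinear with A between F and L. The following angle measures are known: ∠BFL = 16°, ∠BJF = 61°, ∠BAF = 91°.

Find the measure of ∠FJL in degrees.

1. ∠BJL = 16°  [same arc BL]
2. ∠JAL = 91°  [vertical angles at A]
3. ∠FAJ = 89°  [linear pair at A on JB]
4. ∠FLJ = 73°  [△JAL]
5. ∠JFL = 30°  [△JAF]
6. ∠FJL = 77°  [△JFL]

∠FJL = 77°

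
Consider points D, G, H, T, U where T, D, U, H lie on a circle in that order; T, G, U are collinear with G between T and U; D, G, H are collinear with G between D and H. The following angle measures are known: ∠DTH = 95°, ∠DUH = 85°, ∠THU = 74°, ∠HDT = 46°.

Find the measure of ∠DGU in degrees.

∠DGU = 81°

1. ∠DHT = 39°  [△TDH]
2. ∠TDU = 106°  [cyclic TDUH, opposite ∠D+∠H]
3. ∠DUT = 39°  [same arc TD]
4. ∠DTU = 35°  [△TDU]
5. ∠DGT = 99°  [△TGD]
6. ∠DGU = 81°  [linear pair at G on TU]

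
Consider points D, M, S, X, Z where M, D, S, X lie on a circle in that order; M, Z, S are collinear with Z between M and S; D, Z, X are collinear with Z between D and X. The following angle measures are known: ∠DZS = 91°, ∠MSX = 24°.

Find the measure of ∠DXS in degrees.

∠DXS = 67°

1. ∠MZX = 91°  [vertical angles at Z]
2. ∠SZX = 89°  [linear pair at Z on MS]
3. ∠DXS = 67°  [△SZX]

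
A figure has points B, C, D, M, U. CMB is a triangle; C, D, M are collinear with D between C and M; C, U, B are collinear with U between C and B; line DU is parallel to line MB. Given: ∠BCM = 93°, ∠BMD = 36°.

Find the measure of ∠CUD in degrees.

∠CUD = 51°

1. ∠BMC = 36°  [D on ray MC]
2. ∠CBM = 51°  [△CMB]
3. ∠CUD = 51°  [DU∥MB, corresponding at U]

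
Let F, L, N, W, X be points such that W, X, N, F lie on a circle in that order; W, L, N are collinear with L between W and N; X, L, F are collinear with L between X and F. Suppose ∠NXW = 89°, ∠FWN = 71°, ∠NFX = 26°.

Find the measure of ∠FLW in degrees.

∠FLW = 44°

1. ∠NFW = 91°  [cyclic WXNF, opposite ∠X+∠F]
2. ∠FNW = 18°  [△WNF]
3. ∠FLN = 136°  [△NLF]
4. ∠FLW = 44°  [linear pair at L on WN]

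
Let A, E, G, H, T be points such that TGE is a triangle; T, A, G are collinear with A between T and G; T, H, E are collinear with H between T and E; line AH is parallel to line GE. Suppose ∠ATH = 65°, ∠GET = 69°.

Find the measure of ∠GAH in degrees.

1. ∠ETG = 65°  [A on TG, H on TE]
2. ∠EGT = 46°  [△TGE]
3. ∠HAT = 46°  [AH∥GE, corresponding at A]
4. ∠GAH = 134°  [linear pair at A on TG]

∠GAH = 134°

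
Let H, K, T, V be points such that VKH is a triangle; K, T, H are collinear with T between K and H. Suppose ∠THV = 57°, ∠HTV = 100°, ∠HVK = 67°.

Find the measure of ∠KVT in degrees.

∠KVT = 44°

1. ∠KHV = 57°  [T on ray HK]
2. ∠KTV = 80°  [linear pair at T on KH]
3. ∠HKV = 56°  [△VKH]
4. ∠TKV = 56°  [T on ray KH]
5. ∠KVT = 44°  [△VKT]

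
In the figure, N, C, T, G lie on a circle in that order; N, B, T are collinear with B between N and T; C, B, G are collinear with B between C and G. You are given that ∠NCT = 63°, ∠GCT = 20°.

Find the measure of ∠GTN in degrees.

∠GTN = 43°

1. ∠NGT = 117°  [cyclic NCTG, opposite ∠C+∠G]
2. ∠GNT = 20°  [same arc TG]
3. ∠GTN = 43°  [△NTG]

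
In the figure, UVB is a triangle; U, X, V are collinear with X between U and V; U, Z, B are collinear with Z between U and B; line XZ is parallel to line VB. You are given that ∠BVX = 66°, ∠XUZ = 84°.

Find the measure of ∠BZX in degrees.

1. ∠BVU = 66°  [X on ray VU]
2. ∠BUV = 84°  [X on UV, Z on UB]
3. ∠UBV = 30°  [△UVB]
4. ∠UZX = 30°  [XZ∥VB, corresponding at Z]
5. ∠BZX = 150°  [linear pair at Z on UB]

∠BZX = 150°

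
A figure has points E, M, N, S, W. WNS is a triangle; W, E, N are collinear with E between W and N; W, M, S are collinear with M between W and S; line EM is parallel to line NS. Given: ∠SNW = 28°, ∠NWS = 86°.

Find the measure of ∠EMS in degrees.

∠EMS = 114°

1. ∠NSW = 66°  [△WNS]
2. ∠EMW = 66°  [EM∥NS, corresponding at M]
3. ∠EMS = 114°  [linear pair at M on WS]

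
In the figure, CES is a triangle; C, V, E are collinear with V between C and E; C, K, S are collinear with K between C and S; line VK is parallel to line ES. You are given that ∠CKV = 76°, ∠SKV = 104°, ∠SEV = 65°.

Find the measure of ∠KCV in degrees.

1. ∠CSE = 76°  [VK∥ES, corresponding at K]
2. ∠CES = 65°  [V on ray EC]
3. ∠ECS = 39°  [△CES]
4. ∠KCV = 39°  [V on CE, K on CS]

∠KCV = 39°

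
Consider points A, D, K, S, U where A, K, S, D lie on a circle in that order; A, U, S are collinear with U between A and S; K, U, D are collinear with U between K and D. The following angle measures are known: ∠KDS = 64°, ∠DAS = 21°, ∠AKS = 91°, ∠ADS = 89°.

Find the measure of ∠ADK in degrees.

1. ∠KAS = 64°  [same arc KS]
2. ∠ASK = 25°  [△AKS]
3. ∠ADK = 25°  [same arc AK]

∠ADK = 25°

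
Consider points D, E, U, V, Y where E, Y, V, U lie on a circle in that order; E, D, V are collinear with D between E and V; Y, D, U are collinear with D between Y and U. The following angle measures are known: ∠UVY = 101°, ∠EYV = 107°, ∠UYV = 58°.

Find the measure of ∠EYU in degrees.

1. ∠EUV = 73°  [cyclic EYVU, opposite ∠Y+∠U]
2. ∠UEV = 58°  [same arc VU]
3. ∠EVU = 49°  [△EVU]
4. ∠EYU = 49°  [same arc EU]

∠EYU = 49°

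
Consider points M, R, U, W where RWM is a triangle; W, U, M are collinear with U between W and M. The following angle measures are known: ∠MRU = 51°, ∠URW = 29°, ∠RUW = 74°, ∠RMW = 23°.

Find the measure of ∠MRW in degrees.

1. ∠RWU = 77°  [△RWU]
2. ∠MWR = 77°  [U on ray WM]
3. ∠MRW = 80°  [△RWM]

∠MRW = 80°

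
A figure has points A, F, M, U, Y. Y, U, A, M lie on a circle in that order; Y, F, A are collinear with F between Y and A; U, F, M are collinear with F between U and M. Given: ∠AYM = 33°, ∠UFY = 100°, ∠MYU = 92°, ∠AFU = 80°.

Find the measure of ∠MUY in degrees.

1. ∠AUM = 33°  [same arc AM]
2. ∠AFM = 100°  [vertical angles at F]
3. ∠MAU = 88°  [cyclic YUAM, opposite ∠Y+∠A]
4. ∠AMU = 59°  [△UAM]
5. ∠MAY = 21°  [△AFM]
6. ∠MUY = 21°  [same arc YM]

∠MUY = 21°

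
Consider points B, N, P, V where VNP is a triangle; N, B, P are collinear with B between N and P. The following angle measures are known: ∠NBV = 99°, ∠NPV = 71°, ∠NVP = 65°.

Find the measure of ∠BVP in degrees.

∠BVP = 28°

1. ∠PBV = 81°  [linear pair at B on NP]
2. ∠BPV = 71°  [B on ray PN]
3. ∠BVP = 28°  [△VBP]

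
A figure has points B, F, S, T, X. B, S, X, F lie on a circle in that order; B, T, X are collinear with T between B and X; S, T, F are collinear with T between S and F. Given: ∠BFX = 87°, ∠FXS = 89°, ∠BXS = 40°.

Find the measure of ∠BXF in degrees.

∠BXF = 49°

1. ∠FBS = 91°  [cyclic BSXF, opposite ∠B+∠X]
2. ∠BFS = 40°  [same arc BS]
3. ∠BSF = 49°  [△BSF]
4. ∠BXF = 49°  [same arc BF]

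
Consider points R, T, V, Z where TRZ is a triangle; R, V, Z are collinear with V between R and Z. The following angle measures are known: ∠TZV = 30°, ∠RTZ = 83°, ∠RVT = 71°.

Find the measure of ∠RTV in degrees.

1. ∠RZT = 30°  [V on ray ZR]
2. ∠TRZ = 67°  [△TRZ]
3. ∠TRV = 67°  [V on ray RZ]
4. ∠RTV = 42°  [△TRV]

∠RTV = 42°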